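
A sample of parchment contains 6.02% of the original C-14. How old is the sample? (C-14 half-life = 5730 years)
Age = t½ × log₂(1/ratio) = 23230 years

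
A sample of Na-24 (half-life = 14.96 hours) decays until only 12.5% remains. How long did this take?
t = t½ × log₂(N₀/N) = 44.88 hours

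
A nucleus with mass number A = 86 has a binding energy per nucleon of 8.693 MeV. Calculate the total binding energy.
B.E. = 8.693 × 86 = 747.6 MeV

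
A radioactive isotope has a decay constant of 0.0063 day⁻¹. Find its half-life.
t½ = ln(2)/λ = 110 days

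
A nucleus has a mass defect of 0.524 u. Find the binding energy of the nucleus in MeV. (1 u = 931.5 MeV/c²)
B.E. = Δm × 931.5 = 488.1 MeV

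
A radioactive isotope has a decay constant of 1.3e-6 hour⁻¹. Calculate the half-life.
t½ = ln(2)/λ = 5.332e5 hours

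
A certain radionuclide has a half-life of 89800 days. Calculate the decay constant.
λ = ln(2)/t½ = 7.719e-6 day⁻¹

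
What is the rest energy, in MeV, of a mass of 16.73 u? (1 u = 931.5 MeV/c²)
E = mc² = 15580 MeV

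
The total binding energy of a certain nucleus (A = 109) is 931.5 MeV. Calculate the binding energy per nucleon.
B.E./A = 931.5/109 = 8.546 MeV/nucleon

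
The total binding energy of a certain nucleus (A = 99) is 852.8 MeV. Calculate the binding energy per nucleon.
B.E./A = 852.8/99 = 8.614 MeV/nucleon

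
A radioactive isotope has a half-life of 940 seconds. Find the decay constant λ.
λ = ln(2)/t½ = 7.374e-4 second⁻¹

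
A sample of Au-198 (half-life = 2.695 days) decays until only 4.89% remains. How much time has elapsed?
t = t½ × log₂(N₀/N) = 11.73 days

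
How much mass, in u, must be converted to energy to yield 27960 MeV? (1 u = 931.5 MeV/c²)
m = E/c² = 30.02 u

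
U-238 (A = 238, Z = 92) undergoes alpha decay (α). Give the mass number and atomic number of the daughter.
Daughter: A = 234, Z = 90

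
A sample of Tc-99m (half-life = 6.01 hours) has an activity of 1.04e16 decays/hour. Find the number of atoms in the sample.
N = A/λ = 9.017e16 atoms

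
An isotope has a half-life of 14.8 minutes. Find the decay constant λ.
λ = ln(2)/t½ = 0.04683 minute⁻¹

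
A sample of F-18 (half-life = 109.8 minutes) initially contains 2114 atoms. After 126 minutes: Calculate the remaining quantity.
N = N₀(1/2)^(t/t½) = 954.2 atoms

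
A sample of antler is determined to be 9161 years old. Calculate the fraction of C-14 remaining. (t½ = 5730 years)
N/N₀ = (1/2)^(t/t½) = 0.3302 = 33%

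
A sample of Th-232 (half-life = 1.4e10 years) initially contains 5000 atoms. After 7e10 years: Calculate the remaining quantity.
N = N₀(1/2)^(t/t½) = 156.2 atoms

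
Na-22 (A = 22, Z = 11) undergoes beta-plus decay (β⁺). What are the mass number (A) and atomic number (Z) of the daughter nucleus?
Daughter: A = 22, Z = 10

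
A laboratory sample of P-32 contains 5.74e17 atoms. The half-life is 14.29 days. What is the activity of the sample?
A = λN = 2.784e16 decays/day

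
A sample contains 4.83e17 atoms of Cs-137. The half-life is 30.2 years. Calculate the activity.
A = λN = 1.109e16 decays/year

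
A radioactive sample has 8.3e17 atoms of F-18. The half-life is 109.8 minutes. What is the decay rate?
A = λN = 5.24e15 decays/minute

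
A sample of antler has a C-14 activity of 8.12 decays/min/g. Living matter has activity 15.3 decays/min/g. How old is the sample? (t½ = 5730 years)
Age = t½ × log₂(A₀/A) = 5237 years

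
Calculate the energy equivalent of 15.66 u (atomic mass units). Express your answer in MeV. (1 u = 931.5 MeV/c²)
E = mc² = 14590 MeV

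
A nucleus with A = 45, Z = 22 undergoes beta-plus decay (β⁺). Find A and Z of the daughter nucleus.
Daughter: A = 45, Z = 21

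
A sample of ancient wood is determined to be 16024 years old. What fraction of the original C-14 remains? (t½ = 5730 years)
N/N₀ = (1/2)^(t/t½) = 0.1439 = 14.4%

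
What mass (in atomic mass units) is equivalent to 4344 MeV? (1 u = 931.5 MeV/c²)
m = E/c² = 4.663 u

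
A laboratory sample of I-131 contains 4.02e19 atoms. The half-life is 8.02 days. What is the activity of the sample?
A = λN = 3.474e18 decays/day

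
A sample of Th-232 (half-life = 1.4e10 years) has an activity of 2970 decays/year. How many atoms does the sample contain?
N = A/λ = 5.999e13 atoms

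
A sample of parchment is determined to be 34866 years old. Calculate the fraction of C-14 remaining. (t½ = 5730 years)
N/N₀ = (1/2)^(t/t½) = 0.01473 = 1.47%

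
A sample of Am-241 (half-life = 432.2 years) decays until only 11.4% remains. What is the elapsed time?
t = t½ × log₂(N₀/N) = 1354 years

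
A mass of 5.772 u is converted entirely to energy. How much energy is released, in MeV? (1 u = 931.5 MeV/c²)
E = mc² = 5377 MeV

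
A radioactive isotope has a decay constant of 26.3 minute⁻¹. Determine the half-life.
t½ = ln(2)/λ = 0.02636 minutes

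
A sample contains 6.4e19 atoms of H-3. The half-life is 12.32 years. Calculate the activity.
A = λN = 3.601e18 decays/year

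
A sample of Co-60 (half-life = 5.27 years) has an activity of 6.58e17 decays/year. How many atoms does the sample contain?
N = A/λ = 5.003e18 atoms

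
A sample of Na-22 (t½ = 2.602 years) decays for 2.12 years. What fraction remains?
N/N₀ = (1/2)^(t/t½) = 0.5685 = 56.9%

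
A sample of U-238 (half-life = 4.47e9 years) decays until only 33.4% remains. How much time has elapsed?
t = t½ × log₂(N₀/N) = 7.072e9 years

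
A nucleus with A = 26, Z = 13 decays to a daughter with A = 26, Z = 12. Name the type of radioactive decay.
ΔA = 0, ΔZ = -1 ⇒ beta-plus decay (β⁺) or electron capture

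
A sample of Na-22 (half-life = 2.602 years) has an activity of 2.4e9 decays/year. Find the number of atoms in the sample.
N = A/λ = 9.009e9 atoms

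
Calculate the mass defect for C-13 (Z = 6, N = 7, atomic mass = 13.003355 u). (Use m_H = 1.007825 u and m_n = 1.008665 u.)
Δm = Z·m_H + N·m_n − M = 0.1043 u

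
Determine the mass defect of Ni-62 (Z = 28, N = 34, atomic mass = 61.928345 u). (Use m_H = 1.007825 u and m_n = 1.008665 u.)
Δm = Z·m_H + N·m_n − M = 0.5854 u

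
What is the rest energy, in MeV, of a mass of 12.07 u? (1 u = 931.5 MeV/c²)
E = mc² = 11240 MeV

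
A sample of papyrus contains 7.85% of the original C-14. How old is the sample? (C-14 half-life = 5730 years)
Age = t½ × log₂(1/ratio) = 21040 years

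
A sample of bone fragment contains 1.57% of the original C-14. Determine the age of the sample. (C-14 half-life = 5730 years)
Age = t½ × log₂(1/ratio) = 34340 years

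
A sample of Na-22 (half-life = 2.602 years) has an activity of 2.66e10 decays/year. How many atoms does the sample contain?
N = A/λ = 9.985e10 atoms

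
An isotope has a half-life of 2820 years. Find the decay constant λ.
λ = ln(2)/t½ = 2.458e-4 year⁻¹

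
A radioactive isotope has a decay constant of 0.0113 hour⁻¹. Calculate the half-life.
t½ = ln(2)/λ = 61.34 hours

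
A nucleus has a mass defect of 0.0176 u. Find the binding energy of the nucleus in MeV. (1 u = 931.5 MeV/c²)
B.E. = Δm × 931.5 = 16.39 MeV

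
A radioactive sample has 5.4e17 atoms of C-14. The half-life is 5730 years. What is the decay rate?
A = λN = 6.532e13 decays/year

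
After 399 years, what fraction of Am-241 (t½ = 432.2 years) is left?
N/N₀ = (1/2)^(t/t½) = 0.5273 = 52.7%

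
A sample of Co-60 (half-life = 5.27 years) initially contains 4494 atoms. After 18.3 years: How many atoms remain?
N = N₀(1/2)^(t/t½) = 404.9 atoms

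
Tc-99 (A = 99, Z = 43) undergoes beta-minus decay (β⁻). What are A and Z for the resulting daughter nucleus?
Daughter: A = 99, Z = 44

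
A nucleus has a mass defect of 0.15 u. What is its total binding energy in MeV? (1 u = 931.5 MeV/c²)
B.E. = Δm × 931.5 = 139.7 MeV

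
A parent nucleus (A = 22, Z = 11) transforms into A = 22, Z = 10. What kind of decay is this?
ΔA = 0, ΔZ = -1 ⇒ beta-plus decay (β⁺) or electron capture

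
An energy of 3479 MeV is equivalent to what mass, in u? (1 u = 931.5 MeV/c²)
m = E/c² = 3.735 u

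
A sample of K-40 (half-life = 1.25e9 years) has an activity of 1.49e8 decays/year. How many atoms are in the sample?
N = A/λ = 2.687e17 atoms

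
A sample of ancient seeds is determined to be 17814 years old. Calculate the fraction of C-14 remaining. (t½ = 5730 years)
N/N₀ = (1/2)^(t/t½) = 0.1159 = 11.6%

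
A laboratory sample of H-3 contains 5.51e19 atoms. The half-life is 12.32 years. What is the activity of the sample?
A = λN = 3.1e18 decays/year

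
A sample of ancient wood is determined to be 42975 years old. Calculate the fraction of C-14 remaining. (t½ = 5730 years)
N/N₀ = (1/2)^(t/t½) = 0.005524 = 0.552%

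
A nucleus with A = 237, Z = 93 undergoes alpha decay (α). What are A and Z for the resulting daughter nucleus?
Daughter: A = 233, Z = 91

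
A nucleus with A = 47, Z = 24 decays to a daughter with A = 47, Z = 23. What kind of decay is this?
ΔA = 0, ΔZ = -1 ⇒ beta-plus decay (β⁺) or electron capture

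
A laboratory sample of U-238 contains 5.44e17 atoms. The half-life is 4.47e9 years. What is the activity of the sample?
A = λN = 8.436e7 decays/year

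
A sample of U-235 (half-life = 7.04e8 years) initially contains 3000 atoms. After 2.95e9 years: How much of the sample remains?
N = N₀(1/2)^(t/t½) = 164.3 atoms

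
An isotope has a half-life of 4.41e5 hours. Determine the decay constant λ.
λ = ln(2)/t½ = 1.572e-6 hour⁻¹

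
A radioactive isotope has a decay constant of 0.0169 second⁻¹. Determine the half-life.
t½ = ln(2)/λ = 41.01 seconds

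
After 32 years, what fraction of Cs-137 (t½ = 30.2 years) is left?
N/N₀ = (1/2)^(t/t½) = 0.4798 = 48%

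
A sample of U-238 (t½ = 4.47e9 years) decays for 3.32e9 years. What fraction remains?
N/N₀ = (1/2)^(t/t½) = 0.5976 = 59.8%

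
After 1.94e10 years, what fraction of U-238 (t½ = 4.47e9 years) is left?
N/N₀ = (1/2)^(t/t½) = 0.04938 = 4.94%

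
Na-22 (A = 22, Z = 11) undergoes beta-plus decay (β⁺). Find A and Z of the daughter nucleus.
Daughter: A = 22, Z = 10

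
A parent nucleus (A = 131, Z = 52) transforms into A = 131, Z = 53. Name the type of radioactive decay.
ΔA = 0, ΔZ = +1 ⇒ beta-minus decay (β⁻)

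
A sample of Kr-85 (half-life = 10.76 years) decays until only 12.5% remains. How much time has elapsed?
t = t½ × log₂(N₀/N) = 32.28 years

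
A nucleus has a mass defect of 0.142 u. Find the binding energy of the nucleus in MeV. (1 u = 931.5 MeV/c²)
B.E. = Δm × 931.5 = 132.3 MeV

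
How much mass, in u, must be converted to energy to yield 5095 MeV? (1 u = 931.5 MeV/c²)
m = E/c² = 5.47 u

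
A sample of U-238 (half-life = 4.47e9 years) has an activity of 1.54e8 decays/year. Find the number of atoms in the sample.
N = A/λ = 9.931e17 atoms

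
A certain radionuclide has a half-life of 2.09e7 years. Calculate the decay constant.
λ = ln(2)/t½ = 3.316e-8 year⁻¹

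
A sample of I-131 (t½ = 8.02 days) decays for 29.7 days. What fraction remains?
N/N₀ = (1/2)^(t/t½) = 0.07677 = 7.68%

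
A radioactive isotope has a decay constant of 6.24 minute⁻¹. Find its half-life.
t½ = ln(2)/λ = 0.1111 minutes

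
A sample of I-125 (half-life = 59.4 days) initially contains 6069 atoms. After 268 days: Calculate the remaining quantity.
N = N₀(1/2)^(t/t½) = 266 atoms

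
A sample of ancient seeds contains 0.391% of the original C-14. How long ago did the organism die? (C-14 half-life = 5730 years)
Age = t½ × log₂(1/ratio) = 45830 years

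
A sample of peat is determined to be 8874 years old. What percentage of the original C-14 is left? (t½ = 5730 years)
N/N₀ = (1/2)^(t/t½) = 0.3418 = 34.2%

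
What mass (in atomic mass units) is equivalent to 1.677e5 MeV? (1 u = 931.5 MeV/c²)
m = E/c² = 180 u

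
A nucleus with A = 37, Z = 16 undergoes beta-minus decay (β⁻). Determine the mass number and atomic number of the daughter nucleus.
Daughter: A = 37, Z = 17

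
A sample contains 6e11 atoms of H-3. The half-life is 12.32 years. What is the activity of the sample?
A = λN = 3.376e10 decays/year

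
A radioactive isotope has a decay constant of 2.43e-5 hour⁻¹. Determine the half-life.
t½ = ln(2)/λ = 28520 hours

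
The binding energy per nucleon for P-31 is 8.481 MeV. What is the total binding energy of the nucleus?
B.E. = 8.481 × 31 = 262.9 MeV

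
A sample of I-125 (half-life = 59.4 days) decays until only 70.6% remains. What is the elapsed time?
t = t½ × log₂(N₀/N) = 29.83 days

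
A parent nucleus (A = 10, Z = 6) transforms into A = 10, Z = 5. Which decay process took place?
ΔA = 0, ΔZ = -1 ⇒ beta-plus decay (β⁺) or electron capture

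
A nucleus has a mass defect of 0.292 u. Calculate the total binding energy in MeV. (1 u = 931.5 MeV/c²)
B.E. = Δm × 931.5 = 272 MeV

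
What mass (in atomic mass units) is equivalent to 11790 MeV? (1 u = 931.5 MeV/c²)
m = E/c² = 12.66 u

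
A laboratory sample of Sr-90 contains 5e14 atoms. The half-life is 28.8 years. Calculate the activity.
A = λN = 1.203e13 decays/year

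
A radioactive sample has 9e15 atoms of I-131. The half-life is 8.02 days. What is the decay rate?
A = λN = 7.778e14 decays/day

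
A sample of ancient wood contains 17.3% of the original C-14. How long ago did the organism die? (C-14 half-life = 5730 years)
Age = t½ × log₂(1/ratio) = 14500 years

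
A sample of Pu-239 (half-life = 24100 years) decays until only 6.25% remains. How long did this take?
t = t½ × log₂(N₀/N) = 96400 years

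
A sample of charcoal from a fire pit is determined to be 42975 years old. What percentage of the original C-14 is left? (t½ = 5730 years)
N/N₀ = (1/2)^(t/t½) = 0.005524 = 0.552%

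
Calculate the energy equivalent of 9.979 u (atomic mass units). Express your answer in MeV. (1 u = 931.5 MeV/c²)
E = mc² = 9295 MeV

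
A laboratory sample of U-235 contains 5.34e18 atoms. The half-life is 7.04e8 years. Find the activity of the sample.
A = λN = 5.258e9 decays/year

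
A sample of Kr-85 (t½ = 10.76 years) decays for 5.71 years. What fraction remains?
N/N₀ = (1/2)^(t/t½) = 0.6922 = 69.2%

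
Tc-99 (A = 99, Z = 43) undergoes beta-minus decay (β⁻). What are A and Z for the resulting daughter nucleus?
Daughter: A = 99, Z = 44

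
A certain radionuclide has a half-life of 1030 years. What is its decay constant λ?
λ = ln(2)/t½ = 6.73e-4 year⁻¹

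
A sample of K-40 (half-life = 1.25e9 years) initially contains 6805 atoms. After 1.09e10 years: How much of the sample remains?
N = N₀(1/2)^(t/t½) = 16.14 atoms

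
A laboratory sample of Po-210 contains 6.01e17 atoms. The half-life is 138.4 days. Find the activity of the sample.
A = λN = 3.01e15 decays/day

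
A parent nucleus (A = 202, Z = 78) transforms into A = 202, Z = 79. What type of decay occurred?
ΔA = 0, ΔZ = +1 ⇒ beta-minus decay (β⁻)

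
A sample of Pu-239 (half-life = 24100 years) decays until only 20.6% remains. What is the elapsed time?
t = t½ × log₂(N₀/N) = 54930 years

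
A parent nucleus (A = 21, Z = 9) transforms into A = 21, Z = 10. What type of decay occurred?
ΔA = 0, ΔZ = +1 ⇒ beta-minus decay (β⁻)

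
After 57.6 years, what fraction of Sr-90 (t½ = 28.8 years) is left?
N/N₀ = (1/2)^(t/t½) = 0.25 = 25%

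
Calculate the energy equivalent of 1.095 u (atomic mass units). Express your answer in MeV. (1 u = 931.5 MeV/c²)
E = mc² = 1020 MeV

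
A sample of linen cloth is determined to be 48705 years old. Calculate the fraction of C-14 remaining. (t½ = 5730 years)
N/N₀ = (1/2)^(t/t½) = 0.002762 = 0.276%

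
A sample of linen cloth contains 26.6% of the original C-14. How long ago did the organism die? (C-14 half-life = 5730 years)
Age = t½ × log₂(1/ratio) = 10950 years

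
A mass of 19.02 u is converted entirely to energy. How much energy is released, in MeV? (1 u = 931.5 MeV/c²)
E = mc² = 17720 MeV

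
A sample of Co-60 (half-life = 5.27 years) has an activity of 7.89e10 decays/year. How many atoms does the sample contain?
N = A/λ = 5.999e11 atoms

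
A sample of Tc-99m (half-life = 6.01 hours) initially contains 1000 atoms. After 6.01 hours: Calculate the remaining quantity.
N = N₀(1/2)^(t/t½) = 500 atoms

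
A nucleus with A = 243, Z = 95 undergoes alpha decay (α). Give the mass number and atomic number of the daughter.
Daughter: A = 239, Z = 93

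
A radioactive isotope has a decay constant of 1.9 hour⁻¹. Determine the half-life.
t½ = ln(2)/λ = 0.3648 hours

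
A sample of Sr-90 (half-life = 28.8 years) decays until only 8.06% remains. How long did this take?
t = t½ × log₂(N₀/N) = 104.6 years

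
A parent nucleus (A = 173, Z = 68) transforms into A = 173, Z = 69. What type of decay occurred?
ΔA = 0, ΔZ = +1 ⇒ beta-minus decay (β⁻)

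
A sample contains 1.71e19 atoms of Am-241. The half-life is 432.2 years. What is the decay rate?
A = λN = 2.742e16 decays/year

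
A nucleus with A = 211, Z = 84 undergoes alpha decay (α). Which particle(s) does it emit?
α particle = ⁴₂He (2 protons + 2 neutrons)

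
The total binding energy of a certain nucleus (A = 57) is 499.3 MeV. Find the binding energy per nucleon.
B.E./A = 499.3/57 = 8.76 MeV/nucleon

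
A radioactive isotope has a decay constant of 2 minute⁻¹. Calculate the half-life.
t½ = ln(2)/λ = 0.3466 minutes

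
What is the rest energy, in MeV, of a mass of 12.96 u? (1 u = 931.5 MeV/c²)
E = mc² = 12070 MeV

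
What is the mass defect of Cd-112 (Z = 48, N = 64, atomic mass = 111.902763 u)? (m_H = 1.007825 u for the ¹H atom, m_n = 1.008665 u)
Δm = Z·m_H + N·m_n − M = 1.027 u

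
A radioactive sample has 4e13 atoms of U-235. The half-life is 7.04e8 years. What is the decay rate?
A = λN = 39380 decays/year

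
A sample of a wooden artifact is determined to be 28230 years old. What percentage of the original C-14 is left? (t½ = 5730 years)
N/N₀ = (1/2)^(t/t½) = 0.03288 = 3.29%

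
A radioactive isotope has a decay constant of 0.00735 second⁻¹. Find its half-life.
t½ = ln(2)/λ = 94.31 seconds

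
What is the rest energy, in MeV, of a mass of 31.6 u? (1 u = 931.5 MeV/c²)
E = mc² = 29440 MeV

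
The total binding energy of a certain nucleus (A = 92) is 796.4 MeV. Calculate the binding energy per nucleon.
B.E./A = 796.4/92 = 8.657 MeV/nucleon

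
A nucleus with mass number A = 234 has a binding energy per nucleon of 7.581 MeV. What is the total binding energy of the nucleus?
B.E. = 7.581 × 234 = 1774 MeV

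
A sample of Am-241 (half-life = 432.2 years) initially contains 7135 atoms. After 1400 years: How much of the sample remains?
N = N₀(1/2)^(t/t½) = 755.6 atoms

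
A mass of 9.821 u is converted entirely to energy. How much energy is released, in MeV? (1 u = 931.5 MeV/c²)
E = mc² = 9148 MeV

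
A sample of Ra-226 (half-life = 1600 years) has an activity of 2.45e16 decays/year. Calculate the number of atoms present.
N = A/λ = 5.655e19 atoms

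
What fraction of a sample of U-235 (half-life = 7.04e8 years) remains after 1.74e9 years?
N/N₀ = (1/2)^(t/t½) = 0.1803 = 18%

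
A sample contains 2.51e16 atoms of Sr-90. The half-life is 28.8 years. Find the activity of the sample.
A = λN = 6.041e14 decays/year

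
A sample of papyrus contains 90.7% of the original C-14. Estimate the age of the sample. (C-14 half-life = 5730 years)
Age = t½ × log₂(1/ratio) = 806.9 years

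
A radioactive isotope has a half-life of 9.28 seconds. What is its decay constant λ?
λ = ln(2)/t½ = 0.07469 second⁻¹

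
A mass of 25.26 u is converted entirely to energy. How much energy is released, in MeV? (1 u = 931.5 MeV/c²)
E = mc² = 23530 MeV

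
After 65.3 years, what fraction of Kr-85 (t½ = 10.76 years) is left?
N/N₀ = (1/2)^(t/t½) = 0.0149 = 1.49%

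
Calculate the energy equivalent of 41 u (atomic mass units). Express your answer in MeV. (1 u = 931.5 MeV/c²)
E = mc² = 38190 MeV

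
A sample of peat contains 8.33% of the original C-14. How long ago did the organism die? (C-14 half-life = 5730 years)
Age = t½ × log₂(1/ratio) = 20550 years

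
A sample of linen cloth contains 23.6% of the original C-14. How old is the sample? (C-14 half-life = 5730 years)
Age = t½ × log₂(1/ratio) = 11940 years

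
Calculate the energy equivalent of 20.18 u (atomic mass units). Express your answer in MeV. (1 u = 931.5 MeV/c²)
E = mc² = 18800 MeV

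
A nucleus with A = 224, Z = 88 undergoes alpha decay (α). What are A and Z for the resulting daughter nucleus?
Daughter: A = 220, Z = 86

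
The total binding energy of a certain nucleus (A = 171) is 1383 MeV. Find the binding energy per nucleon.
B.E./A = 1383/171 = 8.088 MeV/nucleon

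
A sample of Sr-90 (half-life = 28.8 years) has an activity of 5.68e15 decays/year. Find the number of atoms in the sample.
N = A/λ = 2.36e17 atoms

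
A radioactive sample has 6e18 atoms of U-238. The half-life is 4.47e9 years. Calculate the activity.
A = λN = 9.304e8 decays/year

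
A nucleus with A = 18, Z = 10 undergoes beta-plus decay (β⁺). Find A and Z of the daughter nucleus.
Daughter: A = 18, Z = 9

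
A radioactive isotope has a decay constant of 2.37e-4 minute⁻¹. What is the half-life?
t½ = ln(2)/λ = 2925 minutes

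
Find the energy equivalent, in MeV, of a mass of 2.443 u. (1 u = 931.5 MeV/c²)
E = mc² = 2276 MeV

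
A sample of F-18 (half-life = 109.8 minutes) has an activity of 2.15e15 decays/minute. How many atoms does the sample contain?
N = A/λ = 3.406e17 atoms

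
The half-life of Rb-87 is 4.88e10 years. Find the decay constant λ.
λ = ln(2)/t½ = 1.42e-11 year⁻¹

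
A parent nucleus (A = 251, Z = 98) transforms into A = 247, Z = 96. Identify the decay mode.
ΔA = -4, ΔZ = -2 ⇒ alpha decay (α)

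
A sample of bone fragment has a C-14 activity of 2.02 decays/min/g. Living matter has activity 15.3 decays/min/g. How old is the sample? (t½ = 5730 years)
Age = t½ × log₂(A₀/A) = 16740 years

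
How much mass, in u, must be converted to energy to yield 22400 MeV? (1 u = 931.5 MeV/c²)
m = E/c² = 24.05 u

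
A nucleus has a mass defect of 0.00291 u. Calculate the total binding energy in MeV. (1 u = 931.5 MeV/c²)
B.E. = Δm × 931.5 = 2.711 MeV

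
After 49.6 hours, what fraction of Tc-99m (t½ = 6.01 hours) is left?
N/N₀ = (1/2)^(t/t½) = 0.003278 = 0.328%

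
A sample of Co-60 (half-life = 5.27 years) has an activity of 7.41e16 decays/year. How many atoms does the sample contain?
N = A/λ = 5.634e17 atoms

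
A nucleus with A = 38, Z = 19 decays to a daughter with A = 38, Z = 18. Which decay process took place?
ΔA = 0, ΔZ = -1 ⇒ beta-plus decay (β⁺) or electron capture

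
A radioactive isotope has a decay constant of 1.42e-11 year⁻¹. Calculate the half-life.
t½ = ln(2)/λ = 4.881e10 years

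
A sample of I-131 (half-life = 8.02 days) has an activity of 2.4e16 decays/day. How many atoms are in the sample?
N = A/λ = 2.777e17 atoms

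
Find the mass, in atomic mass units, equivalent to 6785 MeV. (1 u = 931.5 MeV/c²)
m = E/c² = 7.284 u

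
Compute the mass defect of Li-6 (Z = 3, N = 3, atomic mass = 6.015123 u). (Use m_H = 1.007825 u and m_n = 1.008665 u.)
Δm = Z·m_H + N·m_n − M = 0.03435 u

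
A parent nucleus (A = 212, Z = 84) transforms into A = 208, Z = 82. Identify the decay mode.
ΔA = -4, ΔZ = -2 ⇒ alpha decay (α)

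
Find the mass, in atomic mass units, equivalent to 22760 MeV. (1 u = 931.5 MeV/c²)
m = E/c² = 24.43 u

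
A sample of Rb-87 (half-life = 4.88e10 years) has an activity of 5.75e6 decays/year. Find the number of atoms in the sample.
N = A/λ = 4.048e17 atoms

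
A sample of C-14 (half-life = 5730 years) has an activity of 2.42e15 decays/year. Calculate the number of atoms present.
N = A/λ = 2.001e19 atoms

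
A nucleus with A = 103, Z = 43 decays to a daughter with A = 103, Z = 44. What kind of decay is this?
ΔA = 0, ΔZ = +1 ⇒ beta-minus decay (β⁻)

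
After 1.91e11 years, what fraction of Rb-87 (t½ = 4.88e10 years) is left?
N/N₀ = (1/2)^(t/t½) = 0.06634 = 6.63%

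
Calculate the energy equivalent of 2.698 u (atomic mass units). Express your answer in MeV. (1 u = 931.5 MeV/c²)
E = mc² = 2513 MeV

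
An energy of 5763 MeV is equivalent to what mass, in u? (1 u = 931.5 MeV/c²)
m = E/c² = 6.187 u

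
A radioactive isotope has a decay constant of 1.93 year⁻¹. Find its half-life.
t½ = ln(2)/λ = 0.3591 years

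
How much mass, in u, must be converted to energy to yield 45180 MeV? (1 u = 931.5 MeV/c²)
m = E/c² = 48.5 u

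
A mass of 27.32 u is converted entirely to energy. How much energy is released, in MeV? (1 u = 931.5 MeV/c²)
E = mc² = 25450 MeV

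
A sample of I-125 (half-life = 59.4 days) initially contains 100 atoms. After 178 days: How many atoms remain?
N = N₀(1/2)^(t/t½) = 12.53 atoms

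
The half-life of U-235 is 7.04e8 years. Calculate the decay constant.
λ = ln(2)/t½ = 9.846e-10 year⁻¹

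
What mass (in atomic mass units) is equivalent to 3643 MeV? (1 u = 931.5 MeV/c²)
m = E/c² = 3.911 u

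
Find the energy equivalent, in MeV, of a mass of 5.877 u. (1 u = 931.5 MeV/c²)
E = mc² = 5474 MeV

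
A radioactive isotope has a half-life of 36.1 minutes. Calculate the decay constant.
λ = ln(2)/t½ = 0.0192 minute⁻¹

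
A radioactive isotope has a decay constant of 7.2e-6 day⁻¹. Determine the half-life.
t½ = ln(2)/λ = 96270 days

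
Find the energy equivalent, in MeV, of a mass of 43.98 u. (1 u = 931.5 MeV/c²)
E = mc² = 40970 MeV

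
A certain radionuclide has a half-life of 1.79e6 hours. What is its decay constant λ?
λ = ln(2)/t½ = 3.872e-7 hour⁻¹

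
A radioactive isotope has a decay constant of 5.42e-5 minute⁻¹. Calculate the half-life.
t½ = ln(2)/λ = 12790 minutes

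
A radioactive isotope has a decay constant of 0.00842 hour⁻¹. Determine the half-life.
t½ = ln(2)/λ = 82.32 hours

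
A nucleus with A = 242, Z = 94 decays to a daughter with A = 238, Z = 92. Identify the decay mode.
ΔA = -4, ΔZ = -2 ⇒ alpha decay (α)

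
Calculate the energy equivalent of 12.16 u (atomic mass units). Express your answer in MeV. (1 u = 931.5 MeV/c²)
E = mc² = 11330 MeV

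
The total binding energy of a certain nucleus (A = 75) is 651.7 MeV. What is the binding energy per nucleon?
B.E./A = 651.7/75 = 8.689 MeV/nucleon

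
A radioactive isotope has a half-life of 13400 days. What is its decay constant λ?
λ = ln(2)/t½ = 5.173e-5 day⁻¹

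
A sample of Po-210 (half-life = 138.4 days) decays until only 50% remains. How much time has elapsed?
t = t½ × log₂(N₀/N) = 138.4 days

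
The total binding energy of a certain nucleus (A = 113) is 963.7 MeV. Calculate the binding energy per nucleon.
B.E./A = 963.7/113 = 8.528 MeV/nucleon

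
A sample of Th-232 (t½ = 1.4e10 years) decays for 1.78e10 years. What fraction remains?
N/N₀ = (1/2)^(t/t½) = 0.4142 = 41.4%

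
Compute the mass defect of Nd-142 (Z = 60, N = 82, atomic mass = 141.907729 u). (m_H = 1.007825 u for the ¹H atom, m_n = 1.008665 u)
Δm = Z·m_H + N·m_n − M = 1.272 u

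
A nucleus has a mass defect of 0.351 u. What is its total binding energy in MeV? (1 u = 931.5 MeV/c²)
B.E. = Δm × 931.5 = 327 MeV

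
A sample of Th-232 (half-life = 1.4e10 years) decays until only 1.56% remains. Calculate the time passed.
t = t½ × log₂(N₀/N) = 8.403e10 years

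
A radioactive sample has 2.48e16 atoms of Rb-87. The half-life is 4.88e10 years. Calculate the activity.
A = λN = 3.523e5 decays/year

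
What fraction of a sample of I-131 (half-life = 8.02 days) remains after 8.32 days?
N/N₀ = (1/2)^(t/t½) = 0.4872 = 48.7%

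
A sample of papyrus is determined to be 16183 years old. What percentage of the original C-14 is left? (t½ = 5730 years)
N/N₀ = (1/2)^(t/t½) = 0.1412 = 14.1%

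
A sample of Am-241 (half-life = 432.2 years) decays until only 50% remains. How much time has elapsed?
t = t½ × log₂(N₀/N) = 432.2 years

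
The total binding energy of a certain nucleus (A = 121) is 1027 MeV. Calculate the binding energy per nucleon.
B.E./A = 1027/121 = 8.488 MeV/nucleon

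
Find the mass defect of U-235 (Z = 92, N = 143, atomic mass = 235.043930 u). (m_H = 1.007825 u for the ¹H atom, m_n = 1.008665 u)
Δm = Z·m_H + N·m_n − M = 1.915 u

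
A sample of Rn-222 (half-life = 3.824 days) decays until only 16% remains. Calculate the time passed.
t = t½ × log₂(N₀/N) = 10.11 days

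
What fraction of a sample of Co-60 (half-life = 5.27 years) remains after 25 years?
N/N₀ = (1/2)^(t/t½) = 0.03732 = 3.73%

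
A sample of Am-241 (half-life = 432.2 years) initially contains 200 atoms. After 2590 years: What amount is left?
N = N₀(1/2)^(t/t½) = 3.141 atoms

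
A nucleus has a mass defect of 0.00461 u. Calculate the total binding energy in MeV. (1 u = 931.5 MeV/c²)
B.E. = Δm × 931.5 = 4.294 MeV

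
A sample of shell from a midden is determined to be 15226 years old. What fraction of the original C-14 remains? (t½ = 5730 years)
N/N₀ = (1/2)^(t/t½) = 0.1585 = 15.9%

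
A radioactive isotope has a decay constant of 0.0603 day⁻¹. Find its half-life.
t½ = ln(2)/λ = 11.49 days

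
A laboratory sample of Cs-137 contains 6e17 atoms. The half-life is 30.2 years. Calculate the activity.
A = λN = 1.377e16 decays/year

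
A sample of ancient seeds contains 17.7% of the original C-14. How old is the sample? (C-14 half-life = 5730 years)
Age = t½ × log₂(1/ratio) = 14310 years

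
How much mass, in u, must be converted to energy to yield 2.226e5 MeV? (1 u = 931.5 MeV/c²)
m = E/c² = 239 u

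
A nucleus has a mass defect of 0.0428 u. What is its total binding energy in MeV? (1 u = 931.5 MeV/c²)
B.E. = Δm × 931.5 = 39.87 MeV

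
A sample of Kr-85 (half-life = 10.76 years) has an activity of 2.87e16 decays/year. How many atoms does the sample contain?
N = A/λ = 4.455e17 atoms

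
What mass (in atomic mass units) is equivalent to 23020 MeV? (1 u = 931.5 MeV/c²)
m = E/c² = 24.71 u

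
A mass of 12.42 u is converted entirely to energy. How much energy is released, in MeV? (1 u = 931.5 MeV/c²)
E = mc² = 11570 MeV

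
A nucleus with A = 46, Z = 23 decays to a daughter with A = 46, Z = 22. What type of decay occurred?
ΔA = 0, ΔZ = -1 ⇒ beta-plus decay (β⁺) or electron capture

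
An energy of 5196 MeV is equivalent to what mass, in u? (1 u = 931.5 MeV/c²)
m = E/c² = 5.578 u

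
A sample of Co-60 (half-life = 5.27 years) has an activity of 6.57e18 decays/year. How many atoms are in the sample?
N = A/λ = 4.995e19 atoms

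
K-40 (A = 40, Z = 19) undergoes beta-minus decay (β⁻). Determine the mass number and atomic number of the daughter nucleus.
Daughter: A = 40, Z = 20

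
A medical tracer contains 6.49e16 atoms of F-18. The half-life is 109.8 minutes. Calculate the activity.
A = λN = 4.097e14 decays/minute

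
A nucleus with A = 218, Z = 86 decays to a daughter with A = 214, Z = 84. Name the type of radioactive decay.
ΔA = -4, ΔZ = -2 ⇒ alpha decay (α)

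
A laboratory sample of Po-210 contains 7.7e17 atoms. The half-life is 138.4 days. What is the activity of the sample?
A = λN = 3.856e15 decays/day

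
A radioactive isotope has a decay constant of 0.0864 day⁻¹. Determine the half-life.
t½ = ln(2)/λ = 8.023 days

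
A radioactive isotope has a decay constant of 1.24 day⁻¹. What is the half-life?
t½ = ln(2)/λ = 0.559 days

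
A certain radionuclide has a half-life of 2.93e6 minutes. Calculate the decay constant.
λ = ln(2)/t½ = 2.366e-7 minute⁻¹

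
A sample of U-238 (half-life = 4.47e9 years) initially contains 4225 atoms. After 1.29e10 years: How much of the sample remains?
N = N₀(1/2)^(t/t½) = 571.6 atoms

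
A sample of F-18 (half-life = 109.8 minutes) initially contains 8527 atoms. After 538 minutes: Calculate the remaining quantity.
N = N₀(1/2)^(t/t½) = 285.6 atoms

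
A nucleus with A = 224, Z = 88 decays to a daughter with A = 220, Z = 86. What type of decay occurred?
ΔA = -4, ΔZ = -2 ⇒ alpha decay (α)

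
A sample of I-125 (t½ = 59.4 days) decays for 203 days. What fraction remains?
N/N₀ = (1/2)^(t/t½) = 0.09359 = 9.36%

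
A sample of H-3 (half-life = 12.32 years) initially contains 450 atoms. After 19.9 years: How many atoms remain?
N = N₀(1/2)^(t/t½) = 146.9 atoms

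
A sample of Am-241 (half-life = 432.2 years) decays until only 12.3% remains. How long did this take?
t = t½ × log₂(N₀/N) = 1307 years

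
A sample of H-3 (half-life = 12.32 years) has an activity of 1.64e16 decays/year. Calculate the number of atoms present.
N = A/λ = 2.915e17 atoms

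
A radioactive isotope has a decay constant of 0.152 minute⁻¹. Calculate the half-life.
t½ = ln(2)/λ = 4.56 minutes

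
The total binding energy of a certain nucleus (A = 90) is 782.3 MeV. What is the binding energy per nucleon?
B.E./A = 782.3/90 = 8.692 MeV/nucleon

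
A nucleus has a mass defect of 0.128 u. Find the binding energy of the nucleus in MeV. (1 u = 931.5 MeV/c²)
B.E. = Δm × 931.5 = 119.2 MeV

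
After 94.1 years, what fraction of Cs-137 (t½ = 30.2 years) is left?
N/N₀ = (1/2)^(t/t½) = 0.1154 = 11.5%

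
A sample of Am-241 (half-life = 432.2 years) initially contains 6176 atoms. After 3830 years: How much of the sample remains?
N = N₀(1/2)^(t/t½) = 13.28 atoms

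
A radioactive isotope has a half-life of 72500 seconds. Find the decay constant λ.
λ = ln(2)/t½ = 9.561e-6 second⁻¹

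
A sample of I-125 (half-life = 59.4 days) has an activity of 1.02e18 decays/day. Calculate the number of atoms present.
N = A/λ = 8.741e19 atoms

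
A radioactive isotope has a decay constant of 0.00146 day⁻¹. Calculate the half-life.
t½ = ln(2)/λ = 474.8 days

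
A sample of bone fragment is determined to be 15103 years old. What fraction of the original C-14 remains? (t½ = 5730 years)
N/N₀ = (1/2)^(t/t½) = 0.1609 = 16.1%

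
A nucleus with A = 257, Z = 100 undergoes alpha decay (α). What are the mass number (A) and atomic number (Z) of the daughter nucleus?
Daughter: A = 253, Z = 98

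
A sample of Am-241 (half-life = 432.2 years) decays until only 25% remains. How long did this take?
t = t½ × log₂(N₀/N) = 864.4 years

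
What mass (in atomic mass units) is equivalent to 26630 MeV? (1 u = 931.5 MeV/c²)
m = E/c² = 28.59 u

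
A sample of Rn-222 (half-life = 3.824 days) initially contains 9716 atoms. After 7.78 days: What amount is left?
N = N₀(1/2)^(t/t½) = 2372 atoms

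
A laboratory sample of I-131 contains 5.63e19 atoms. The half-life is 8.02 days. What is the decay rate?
A = λN = 4.866e18 decays/day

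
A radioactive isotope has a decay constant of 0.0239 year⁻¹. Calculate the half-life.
t½ = ln(2)/λ = 29 years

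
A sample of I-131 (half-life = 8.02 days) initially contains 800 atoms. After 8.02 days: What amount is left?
N = N₀(1/2)^(t/t½) = 400 atoms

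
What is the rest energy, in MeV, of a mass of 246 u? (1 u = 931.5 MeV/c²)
E = mc² = 2.291e5 MeV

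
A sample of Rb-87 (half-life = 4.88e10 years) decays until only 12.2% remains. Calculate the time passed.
t = t½ × log₂(N₀/N) = 1.481e11 years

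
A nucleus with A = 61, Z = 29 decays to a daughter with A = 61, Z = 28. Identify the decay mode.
ΔA = 0, ΔZ = -1 ⇒ beta-plus decay (β⁺) or electron capture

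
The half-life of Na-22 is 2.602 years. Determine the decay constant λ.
λ = ln(2)/t½ = 0.2664 year⁻¹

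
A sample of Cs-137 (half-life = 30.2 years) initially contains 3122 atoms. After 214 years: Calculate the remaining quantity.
N = N₀(1/2)^(t/t½) = 22.98 atoms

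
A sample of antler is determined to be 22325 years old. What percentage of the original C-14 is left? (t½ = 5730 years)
N/N₀ = (1/2)^(t/t½) = 0.06716 = 6.72%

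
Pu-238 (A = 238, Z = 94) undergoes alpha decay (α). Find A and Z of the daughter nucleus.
Daughter: A = 234, Z = 92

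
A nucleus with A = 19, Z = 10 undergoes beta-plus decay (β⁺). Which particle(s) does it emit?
β⁺: positron (e⁺) + neutrino (νₑ)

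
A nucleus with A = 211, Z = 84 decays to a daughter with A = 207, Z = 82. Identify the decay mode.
ΔA = -4, ΔZ = -2 ⇒ alpha decay (α)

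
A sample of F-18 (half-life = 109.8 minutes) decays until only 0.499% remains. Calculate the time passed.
t = t½ × log₂(N₀/N) = 839.6 minutes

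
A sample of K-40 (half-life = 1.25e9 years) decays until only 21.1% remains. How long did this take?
t = t½ × log₂(N₀/N) = 2.806e9 years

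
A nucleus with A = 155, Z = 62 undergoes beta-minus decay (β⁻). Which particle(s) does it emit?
β⁻: electron (e⁻) + antineutrino (ν̄ₑ)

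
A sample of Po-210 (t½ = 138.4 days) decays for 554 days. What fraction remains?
N/N₀ = (1/2)^(t/t½) = 0.06237 = 6.24%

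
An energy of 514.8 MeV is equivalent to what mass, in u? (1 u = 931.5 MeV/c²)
m = E/c² = 0.5527 u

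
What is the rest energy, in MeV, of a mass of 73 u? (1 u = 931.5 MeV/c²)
E = mc² = 68000 MeV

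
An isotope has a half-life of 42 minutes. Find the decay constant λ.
λ = ln(2)/t½ = 0.0165 minute⁻¹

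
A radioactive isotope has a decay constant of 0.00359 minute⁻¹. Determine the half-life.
t½ = ln(2)/λ = 193.1 minutes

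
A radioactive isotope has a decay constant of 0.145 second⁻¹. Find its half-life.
t½ = ln(2)/λ = 4.78 seconds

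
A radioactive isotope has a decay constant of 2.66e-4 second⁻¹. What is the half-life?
t½ = ln(2)/λ = 2606 seconds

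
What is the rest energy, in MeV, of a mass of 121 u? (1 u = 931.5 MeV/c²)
E = mc² = 1.127e5 MeV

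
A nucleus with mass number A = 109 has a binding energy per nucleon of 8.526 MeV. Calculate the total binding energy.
B.E. = 8.526 × 109 = 929.3 MeV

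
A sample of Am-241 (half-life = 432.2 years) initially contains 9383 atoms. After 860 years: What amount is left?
N = N₀(1/2)^(t/t½) = 2362 atoms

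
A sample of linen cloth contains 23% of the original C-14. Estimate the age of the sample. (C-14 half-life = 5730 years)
Age = t½ × log₂(1/ratio) = 12150 years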